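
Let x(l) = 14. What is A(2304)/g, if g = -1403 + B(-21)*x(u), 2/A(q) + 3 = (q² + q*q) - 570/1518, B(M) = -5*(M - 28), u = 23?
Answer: 253/2722319420167 ≈ 9.2935e-11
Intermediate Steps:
B(M) = 140 - 5*M (B(M) = -5*(-28 + M) = 140 - 5*M)
A(q) = 2/(-854/253 + 2*q²) (A(q) = 2/(-3 + ((q² + q*q) - 570/1518)) = 2/(-3 + ((q² + q²) - 570*1/1518)) = 2/(-3 + (2*q² - 95/253)) = 2/(-3 + (-95/253 + 2*q²)) = 2/(-854/253 + 2*q²))
g = 2027 (g = -1403 + (140 - 5*(-21))*14 = -1403 + (140 + 105)*14 = -1403 + 245*14 = -1403 + 3430 = 2027)
A(2304)/g = (253/(-427 + 253*2304²))/2027 = (253/(-427 + 253*5308416))*(1/2027) = (253/(-427 + 1343029248))*(1/2027) = (253/1343028821)*(1/2027) = 253/2722319420167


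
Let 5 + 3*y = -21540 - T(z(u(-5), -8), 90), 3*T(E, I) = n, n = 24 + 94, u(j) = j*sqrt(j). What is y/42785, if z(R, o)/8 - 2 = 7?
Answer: -64753/385065 ≈ -0.16816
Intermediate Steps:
u(j) = j**(3/2)
n = 118
z(R, o) = 72 (z(R, o) = 16 + 8*7 = 16 + 56 = 72)
T(E, I) = 118/3 (T(E, I) = (1/3)*118 = 118/3)
y = -64753/9 (y = -5/3 + (-21540 - 1*118/3)/3 = -5/3 + (-21540 - 118/3)/3 = -5/3 + (1/3)*(-64738/3) = -5/3 - 64738/9 = -64753/9 ≈ -7194.8)
y/42785 = -64753/9/42785 = -64753/9*1/42785 = -64753/385065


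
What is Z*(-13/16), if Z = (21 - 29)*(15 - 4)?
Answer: 143/2 ≈ 71.500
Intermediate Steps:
Z = -88 (Z = -8*11 = -88)
Z*(-13/16) = -(-1144)/16 = -88*(-13/16) = 143/2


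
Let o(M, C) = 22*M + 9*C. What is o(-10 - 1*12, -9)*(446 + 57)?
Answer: -284195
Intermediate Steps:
o(M, C) = 9*C + 22*M
o(-10 - 1*12, -9)*(446 + 57) = (9*(-9) + 22*(-10 - 1*12))*(446 + 57) = (-81 + 22*(-10 - 12))*503 = (-81 + 22*(-22))*503 = (-81 - 484)*503 = -565*503 = -284195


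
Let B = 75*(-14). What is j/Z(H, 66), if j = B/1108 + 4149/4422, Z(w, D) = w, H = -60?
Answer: 639/4082980 ≈ 0.00015650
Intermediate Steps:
B = -1050
j = -1917/204149 (j = -1050/1108 + 4149/4422 = -1050*1/1108 + 4149*(1/4422) = -525/554 + 1383/1474 = -1917/204149 ≈ -0.0093902)
j/Z(H, 66) = -1917/204149/(-60) = -1917/204149*(-1/60) = 639/4082980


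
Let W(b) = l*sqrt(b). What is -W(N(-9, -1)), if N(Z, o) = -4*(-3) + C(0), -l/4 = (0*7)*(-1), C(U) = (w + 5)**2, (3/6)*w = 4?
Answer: 0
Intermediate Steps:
w = 8 (w = 2*4 = 8)
C(U) = 169 (C(U) = (8 + 5)**2 = 13**2 = 169)
l = 0 (l = -4*0*7*(-1) = -0*(-1) = -4*0 = 0)
N(Z, o) = 181 (N(Z, o) = -4*(-3) + 169 = 12 + 169 = 181)
W(b) = 0 (W(b) = 0*sqrt(b) = 0)
-W(N(-9, -1)) = -1*0 = 0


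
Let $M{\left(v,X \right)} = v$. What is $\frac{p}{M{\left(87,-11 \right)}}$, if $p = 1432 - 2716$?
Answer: $- \frac{428}{29} \approx -14.759$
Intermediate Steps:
$p = -1284$
$\frac{p}{M{\left(87,-11 \right)}} = - \frac{1284}{87} = \left(-1284\right) \frac{1}{87} = - \frac{428}{29}$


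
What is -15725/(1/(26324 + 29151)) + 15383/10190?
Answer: -8889189165867/10190 ≈ -8.7234e+8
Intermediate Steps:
-15725/(1/(26324 + 29151)) + 15383/10190 = -15725/(1/55475) + 15383*(1/10190) = -15725/1/55475 + 15383/10190 = -15725*55475 + 15383/10190 = -872344375 + 15383/10190 = -8889189165867/10190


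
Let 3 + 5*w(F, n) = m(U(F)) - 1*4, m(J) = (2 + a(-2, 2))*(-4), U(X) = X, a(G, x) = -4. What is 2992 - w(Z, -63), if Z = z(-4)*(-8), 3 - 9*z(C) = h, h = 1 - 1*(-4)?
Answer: 14959/5 ≈ 2991.8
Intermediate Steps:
h = 5 (h = 1 + 4 = 5)
z(C) = -2/9 (z(C) = ⅓ - ⅑*5 = ⅓ - 5/9 = -2/9)
Z = 16/9 (Z = -2/9*(-8) = 16/9 ≈ 1.7778)
m(J) = 8 (m(J) = (2 - 4)*(-4) = -2*(-4) = 8)
w(F, n) = ⅕ (w(F, n) = -⅗ + (8 - 1*4)/5 = -⅗ + (8 - 4)/5 = -⅗ + (⅕)*4 = -⅗ + ⅘ = ⅕)
2992 - w(Z, -63) = 2992 - 1*⅕ = 2992 - ⅕ = 14959/5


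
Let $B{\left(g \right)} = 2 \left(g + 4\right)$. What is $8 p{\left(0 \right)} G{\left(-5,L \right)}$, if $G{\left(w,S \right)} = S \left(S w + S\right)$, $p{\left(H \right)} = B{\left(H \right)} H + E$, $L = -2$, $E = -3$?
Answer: $384$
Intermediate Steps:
$B{\left(g \right)} = 8 + 2 g$ ($B{\left(g \right)} = 2 \left(4 + g\right) = 8 + 2 g$)
$p{\left(H \right)} = -3 + H \left(8 + 2 H\right)$ ($p{\left(H \right)} = \left(8 + 2 H\right) H - 3 = H \left(8 + 2 H\right) - 3 = -3 + H \left(8 + 2 H\right)$)
$G{\left(w,S \right)} = S \left(S + S w\right)$
$8 p{\left(0 \right)} G{\left(-5,L \right)} = 8 \left(-3 + 2 \cdot 0 \left(4 + 0\right)\right) \left(-2\right)^{2} \left(1 - 5\right) = 8 \left(-3 + 2 \cdot 0 \cdot 4\right) 4 \left(-4\right) = 8 \left(-3 + 0\right) \left(-16\right) = 8 \left(-3\right) \left(-16\right) = \left(-24\right) \left(-16\right) = 384$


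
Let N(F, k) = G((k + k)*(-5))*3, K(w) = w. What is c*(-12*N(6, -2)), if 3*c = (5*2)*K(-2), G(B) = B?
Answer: 4800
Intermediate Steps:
N(F, k) = -30*k (N(F, k) = ((k + k)*(-5))*3 = ((2*k)*(-5))*3 = -10*k*3 = -30*k)
c = -20/3 (c = ((5*2)*(-2))/3 = (10*(-2))/3 = (⅓)*(-20) = -20/3 ≈ -6.6667)
c*(-12*N(6, -2)) = -(-80)*(-30*(-2)) = -(-80)*60 = -20/3*(-720) = 4800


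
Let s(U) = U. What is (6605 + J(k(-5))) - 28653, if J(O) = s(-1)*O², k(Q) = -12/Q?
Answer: -551344/25 ≈ -22054.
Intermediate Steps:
J(O) = -O²
(6605 + J(k(-5))) - 28653 = (6605 - (-12/(-5))²) - 28653 = (6605 - (-12*(-⅕))²) - 28653 = (6605 - (12/5)²) - 28653 = (6605 - 1*144/25) - 28653 = (6605 - 144/25) - 28653 = 164981/25 - 28653 = -551344/25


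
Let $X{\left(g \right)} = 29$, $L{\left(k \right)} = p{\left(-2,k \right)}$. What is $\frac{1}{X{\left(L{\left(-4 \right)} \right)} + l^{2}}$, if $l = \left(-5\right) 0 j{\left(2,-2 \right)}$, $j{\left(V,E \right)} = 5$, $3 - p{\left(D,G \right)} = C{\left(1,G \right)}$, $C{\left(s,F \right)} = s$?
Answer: $\frac{1}{29} \approx 0.034483$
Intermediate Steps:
$p{\left(D,G \right)} = 2$ ($p{\left(D,G \right)} = 3 - 1 = 2$)
$L{\left(k \right)} = 2$
$l = 0$ ($l = \left(-5\right) 0 \cdot 5 = 0 \cdot 5 = 0$)
$\frac{1}{X{\left(L{\left(-4 \right)} \right)} + l^{2}} = \frac{1}{29 + 0^{2}} = \frac{1}{29 + 0} = \frac{1}{29}$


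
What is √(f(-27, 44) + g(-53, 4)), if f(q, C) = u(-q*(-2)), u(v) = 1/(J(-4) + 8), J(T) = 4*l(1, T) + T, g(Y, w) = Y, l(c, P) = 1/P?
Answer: I*√474/3 ≈ 7.2572*I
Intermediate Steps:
J(T) = T + 4/T (J(T) = 4/T + T = T + 4/T)
u(v) = ⅓ (u(v) = 1/((-4 + 4/(-4)) + 8) = 1/((-4 + 4*(-¼)) + 8) = 1/((-4 - 1) + 8) = 1/(-5 + 8) = 1/3 = ⅓)
f(q, C) = ⅓
√(f(-27, 44) + g(-53, 4)) = √(⅓ - 53) = √(-158/3) = I*√474/3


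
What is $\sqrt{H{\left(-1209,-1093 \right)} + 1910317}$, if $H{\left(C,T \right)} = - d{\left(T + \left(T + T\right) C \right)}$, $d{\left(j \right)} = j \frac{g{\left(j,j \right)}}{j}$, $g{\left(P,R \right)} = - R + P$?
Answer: $\sqrt{1910317} \approx 1382.1$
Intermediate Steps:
$g{\left(P,R \right)} = P - R$
$d{\left(j \right)} = 0$ ($d{\left(j \right)} = j \frac{j - j}{j} = j \frac{0}{j} = j 0 = 0$)
$H{\left(C,T \right)} = 0$ ($H{\left(C,T \right)} = \left(-1\right) 0 = 0$)
$\sqrt{H{\left(-1209,-1093 \right)} + 1910317} = \sqrt{0 + 1910317} = \sqrt{1910317}$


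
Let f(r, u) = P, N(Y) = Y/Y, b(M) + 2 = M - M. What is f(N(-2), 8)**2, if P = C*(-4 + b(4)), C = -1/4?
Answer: 9/4 ≈ 2.2500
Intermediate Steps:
C = -1/4 (C = -1*1/4 = -1/4 ≈ -0.25000)
b(M) = -2 (b(M) = -2 + (M - M) = -2 + 0 = -2)
P = 3/2 (P = -(-4 - 2)/4 = -1/4*(-6) = 3/2 ≈ 1.5000)
N(Y) = 1
f(r, u) = 3/2
f(N(-2), 8)**2 = (3/2)**2 = 9/4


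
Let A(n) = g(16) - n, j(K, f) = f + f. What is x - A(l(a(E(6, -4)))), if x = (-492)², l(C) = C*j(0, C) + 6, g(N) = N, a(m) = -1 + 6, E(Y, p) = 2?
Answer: 242104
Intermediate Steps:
j(K, f) = 2*f
a(m) = 5
l(C) = 6 + 2*C² (l(C) = C*(2*C) + 6 = 2*C² + 6 = 6 + 2*C²)
A(n) = 16 - n
x = 242064
x - A(l(a(E(6, -4)))) = 242064 - (16 - (6 + 2*5²)) = 242064 - (16 - (6 + 2*25)) = 242064 - (16 - (6 + 50)) = 242064 - (16 - 1*56) = 242064 - (16 - 56) = 242064 - 1*(-40) = 242064 + 40 = 242104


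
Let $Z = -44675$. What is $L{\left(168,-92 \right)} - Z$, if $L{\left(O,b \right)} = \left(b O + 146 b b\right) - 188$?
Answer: $1264775$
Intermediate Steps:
$L{\left(O,b \right)} = -188 + 146 b^{2} + O b$ ($L{\left(O,b \right)} = \left(O b + 146 b^{2}\right) - 188 = \left(146 b^{2} + O b\right) - 188 = -188 + 146 b^{2} + O b$)
$L{\left(168,-92 \right)} - Z = \left(-188 + 146 \left(-92\right)^{2} + 168 \left(-92\right)\right) - -44675 = \left(-188 + 146 \cdot 8464 - 15456\right) + 44675 = \left(-188 + 1235744 - 15456\right) + 44675 = 1220100 + 44675 = 1264775$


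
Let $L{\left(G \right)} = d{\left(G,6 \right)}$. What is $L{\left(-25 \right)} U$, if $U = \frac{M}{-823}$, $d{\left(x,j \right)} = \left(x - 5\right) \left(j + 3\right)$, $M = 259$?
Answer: $\frac{69930}{823} \approx 84.97$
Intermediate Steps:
$d{\left(x,j \right)} = \left(-5 + x\right) \left(3 + j\right)$
$U = - \frac{259}{823}$ ($U = \frac{259}{-823} = 259 \left(- \frac{1}{823}\right) = - \frac{259}{823} \approx -0.3147$)
$L{\left(G \right)} = -45 + 9 G$ ($L{\left(G \right)} = -15 - 30 + 3 G + 6 G = -45 + 9 G$)
$L{\left(-25 \right)} U = \left(-45 + 9 \left(-25\right)\right) \left(- \frac{259}{823}\right) = \left(-45 - 225\right) \left(- \frac{259}{823}\right) = \left(-270\right) \left(- \frac{259}{823}\right) = \frac{69930}{823}$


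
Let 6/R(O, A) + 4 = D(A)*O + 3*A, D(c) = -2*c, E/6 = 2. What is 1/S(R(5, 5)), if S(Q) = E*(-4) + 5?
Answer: -1/43 ≈ -0.023256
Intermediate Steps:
E = 12 (E = 6*2 = 12)
R(O, A) = 6/(-4 + 3*A - 2*A*O) (R(O, A) = 6/(-4 + ((-2*A)*O + 3*A)) = 6/(-4 + (-2*A*O + 3*A)) = 6/(-4 + (3*A - 2*A*O)) = 6/(-4 + 3*A - 2*A*O))
S(Q) = -43 (S(Q) = 12*(-4) + 5 = -48 + 5 = -43)
1/S(R(5, 5)) = 1/(-43) = -1/43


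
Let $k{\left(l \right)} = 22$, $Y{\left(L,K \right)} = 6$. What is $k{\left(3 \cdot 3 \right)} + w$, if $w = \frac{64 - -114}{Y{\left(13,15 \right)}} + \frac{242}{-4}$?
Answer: $- \frac{53}{6} \approx -8.8333$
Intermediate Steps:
$w = - \frac{185}{6}$ ($w = \frac{64 - -114}{6} + \frac{242}{-4} = \left(64 + 114\right) \frac{1}{6} + 242 \left(- \frac{1}{4}\right) = 178 \cdot \frac{1}{6} - \frac{121}{2} = \frac{89}{3} - \frac{121}{2} = - \frac{185}{6} \approx -30.833$)
$k{\left(3 \cdot 3 \right)} + w = 22 - \frac{185}{6} = - \frac{53}{6}$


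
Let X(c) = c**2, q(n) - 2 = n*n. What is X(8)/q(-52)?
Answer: 32/1353 ≈ 0.023651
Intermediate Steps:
q(n) = 2 + n**2 (q(n) = 2 + n*n = 2 + n**2)
X(8)/q(-52) = 8**2/(2 + (-52)**2) = 64/(2 + 2704) = 64/2706 = 64*(1/2706) = 32/1353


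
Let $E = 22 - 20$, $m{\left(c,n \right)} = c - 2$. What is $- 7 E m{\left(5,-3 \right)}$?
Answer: $-42$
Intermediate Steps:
$m{\left(c,n \right)} = -2 + c$
$E = 2$ ($E = 22 - 20 = 2$)
$- 7 E m{\left(5,-3 \right)} = \left(-7\right) 2 \left(-2 + 5\right) = \left(-14\right) 3 = -42$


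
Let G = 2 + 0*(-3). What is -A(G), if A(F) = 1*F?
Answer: -2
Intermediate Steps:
G = 2 (G = 2 + 0 = 2)
A(F) = F
-A(G) = -1*2 = -2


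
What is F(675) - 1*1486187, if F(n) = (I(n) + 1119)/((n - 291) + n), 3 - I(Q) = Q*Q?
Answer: -524775512/353 ≈ -1.4866e+6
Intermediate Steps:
I(Q) = 3 - Q**2 (I(Q) = 3 - Q*Q = 3 - Q**2)
F(n) = (1122 - n**2)/(-291 + 2*n) (F(n) = ((3 - n**2) + 1119)/((n - 291) + n) = (1122 - n**2)/((-291 + n) + n) = (1122 - n**2)/(-291 + 2*n))
F(675) - 1*1486187 = (1122 - 1*675**2)/(-291 + 2*675) - 1*1486187 = (1122 - 1*455625)/(-291 + 1350) - 1486187 = (1122 - 455625)/1059 - 1486187 = (1/1059)*(-454503) - 1486187 = -151501/353 - 1486187 = -524775512/353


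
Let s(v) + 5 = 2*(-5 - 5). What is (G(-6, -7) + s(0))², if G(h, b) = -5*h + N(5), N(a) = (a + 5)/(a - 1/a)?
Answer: 7225/144 ≈ 50.174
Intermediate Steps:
N(a) = (5 + a)/(a - 1/a)
s(v) = -25 (s(v) = -5 + 2*(-5 - 5) = -5 + 2*(-10) = -5 - 20 = -25)
G(h, b) = 25/12 - 5*h (G(h, b) = -5*h + 5*(5 + 5)/(-1 + 5²) = -5*h + 5*10/(-1 + 25) = -5*h + 5*10/24 = -5*h + 5*(1/24)*10 = -5*h + 25/12 = 25/12 - 5*h)
(G(-6, -7) + s(0))² = ((25/12 - 5*(-6)) - 25)² = ((25/12 + 30) - 25)² = (385/12 - 25)² = (85/12)² = 7225/144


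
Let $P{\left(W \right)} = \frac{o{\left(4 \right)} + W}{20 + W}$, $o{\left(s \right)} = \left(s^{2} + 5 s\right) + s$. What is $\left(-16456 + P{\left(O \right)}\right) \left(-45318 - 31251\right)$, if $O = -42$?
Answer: $\frac{13860137535}{11} \approx 1.26 \cdot 10^{9}$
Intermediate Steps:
$o{\left(s \right)} = s^{2} + 6 s$
$P{\left(W \right)} = \frac{40 + W}{20 + W}$ ($P{\left(W \right)} = \frac{4 \left(6 + 4\right) + W}{20 + W} = \frac{4 \cdot 10 + W}{20 + W} = \frac{40 + W}{20 + W}$)
$\left(-16456 + P{\left(O \right)}\right) \left(-45318 - 31251\right) = \left(-16456 + \frac{40 - 42}{20 - 42}\right) \left(-45318 - 31251\right) = \left(-16456 + \frac{1}{-22} \left(-2\right)\right) \left(-76569\right) = \left(-16456 - - \frac{1}{11}\right) \left(-76569\right) = \left(-16456 + \frac{1}{11}\right) \left(-76569\right) = \left(- \frac{181015}{11}\right) \left(-76569\right) = \frac{13860137535}{11}$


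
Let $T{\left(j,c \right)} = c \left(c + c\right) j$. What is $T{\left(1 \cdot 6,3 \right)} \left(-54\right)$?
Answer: $-5832$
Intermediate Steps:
$T{\left(j,c \right)} = 2 j c^{2}$ ($T{\left(j,c \right)} = c 2 c j = 2 c^{2} j = 2 j c^{2}$)
$T{\left(1 \cdot 6,3 \right)} \left(-54\right) = 2 \cdot 1 \cdot 6 \cdot 3^{2} \left(-54\right) = 2 \cdot 6 \cdot 9 \left(-54\right) = 108 \left(-54\right) = -5832$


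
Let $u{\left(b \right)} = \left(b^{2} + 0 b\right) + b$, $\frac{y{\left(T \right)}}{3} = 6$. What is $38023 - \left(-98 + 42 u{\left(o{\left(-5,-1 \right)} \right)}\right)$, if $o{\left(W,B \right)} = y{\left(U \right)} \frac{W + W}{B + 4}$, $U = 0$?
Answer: $-110559$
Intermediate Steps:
$y{\left(T \right)} = 18$ ($y{\left(T \right)} = 3 \cdot 6 = 18$)
$o{\left(W,B \right)} = \frac{36 W}{4 + B}$ ($o{\left(W,B \right)} = 18 \frac{W + W}{B + 4} = 18 \frac{2 W}{4 + B} = \frac{36 W}{4 + B}$)
$u{\left(b \right)} = b + b^{2}$ ($u{\left(b \right)} = \left(b^{2} + 0\right) + b = b^{2} + b = b + b^{2}$)
$38023 - \left(-98 + 42 u{\left(o{\left(-5,-1 \right)} \right)}\right) = 38023 - \left(-98 + 42 \cdot 36 \left(-5\right) \frac{1}{4 - 1} \left(1 + 36 \left(-5\right) \frac{1}{4 - 1}\right)\right) = 38023 - \left(-98 + 42 \cdot 36 \left(-5\right) \frac{1}{3} \left(1 + 36 \left(-5\right) \frac{1}{3}\right)\right) = 38023 - \left(-98 + 42 \left(- 60 \left(1 - 60\right)\right)\right) = 38023 - \left(-98 + 42 \left(\left(-60\right) \left(-59\right)\right)\right) = 38023 - \left(-98 + 42 \cdot 3540\right) = 38023 - \left(-98 + 148680\right) = 38023 - 148582 = -110559$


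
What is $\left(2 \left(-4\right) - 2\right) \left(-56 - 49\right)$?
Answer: $1050$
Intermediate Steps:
$\left(2 \left(-4\right) - 2\right) \left(-56 - 49\right) = \left(-8 - 2\right) \left(-105\right) = \left(-10\right) \left(-105\right) = 1050$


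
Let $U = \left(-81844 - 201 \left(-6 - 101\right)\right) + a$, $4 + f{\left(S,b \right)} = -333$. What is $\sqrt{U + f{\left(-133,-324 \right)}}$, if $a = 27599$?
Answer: $105 i \sqrt{3} \approx 181.87 i$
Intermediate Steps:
$f{\left(S,b \right)} = -337$ ($f{\left(S,b \right)} = -4 - 333 = -337$)
$U = -32738$ ($U = \left(-81844 - 201 \left(-6 - 101\right)\right) + 27599 = \left(-81844 - -21507\right) + 27599 = \left(-81844 + 21507\right) + 27599 = -60337 + 27599 = -32738$)
$\sqrt{U + f{\left(-133,-324 \right)}} = \sqrt{-32738 - 337} = \sqrt{-33075} = 105 i \sqrt{3}$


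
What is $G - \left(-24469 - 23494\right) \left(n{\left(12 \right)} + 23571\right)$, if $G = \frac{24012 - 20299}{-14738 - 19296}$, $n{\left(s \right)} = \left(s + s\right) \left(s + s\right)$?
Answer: $\frac{39416904597361}{34034} \approx 1.1582 \cdot 10^{9}$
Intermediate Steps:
$n{\left(s \right)} = 4 s^{2}$ ($n{\left(s \right)} = 2 s 2 s = 4 s^{2}$)
$G = - \frac{3713}{34034}$ ($G = \frac{3713}{-34034} = 3713 \left(- \frac{1}{34034}\right) = - \frac{3713}{34034} \approx -0.1091$)
$G - \left(-24469 - 23494\right) \left(n{\left(12 \right)} + 23571\right) = - \frac{3713}{34034} - \left(-24469 - 23494\right) \left(4 \cdot 12^{2} + 23571\right) = - \frac{3713}{34034} - - 47963 \left(4 \cdot 144 + 23571\right) = - \frac{3713}{34034} - - 47963 \left(576 + 23571\right) = - \frac{3713}{34034} - \left(-47963\right) 24147 = - \frac{3713}{34034} - -1158162561 = - \frac{3713}{34034} + 1158162561 = \frac{39416904597361}{34034}$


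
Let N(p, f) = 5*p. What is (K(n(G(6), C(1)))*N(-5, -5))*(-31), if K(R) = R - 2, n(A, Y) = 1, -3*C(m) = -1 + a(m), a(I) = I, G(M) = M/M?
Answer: -775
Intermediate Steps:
G(M) = 1
C(m) = ⅓ - m/3 (C(m) = -(-1 + m)/3 = ⅓ - m/3)
K(R) = -2 + R
(K(n(G(6), C(1)))*N(-5, -5))*(-31) = ((-2 + 1)*(5*(-5)))*(-31) = -1*(-25)*(-31) = 25*(-31) = -775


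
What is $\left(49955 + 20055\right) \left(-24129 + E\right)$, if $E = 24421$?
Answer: $20442920$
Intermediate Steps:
$\left(49955 + 20055\right) \left(-24129 + E\right) = \left(49955 + 20055\right) \left(-24129 + 24421\right) = 70010 \cdot 292 = 20442920$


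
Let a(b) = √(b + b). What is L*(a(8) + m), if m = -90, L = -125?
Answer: 10750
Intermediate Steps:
a(b) = √2*√b (a(b) = √(2*b) = √2*√b)
L*(a(8) + m) = -125*(√2*√8 - 90) = -125*(√2*(2*√2) - 90) = -125*(4 - 90) = -125*(-86) = 10750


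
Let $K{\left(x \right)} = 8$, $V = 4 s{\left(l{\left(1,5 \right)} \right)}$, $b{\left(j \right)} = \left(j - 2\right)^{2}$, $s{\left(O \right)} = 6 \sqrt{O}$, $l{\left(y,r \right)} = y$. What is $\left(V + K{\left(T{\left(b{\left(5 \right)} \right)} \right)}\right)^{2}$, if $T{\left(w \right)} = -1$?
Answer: $1024$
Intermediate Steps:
$b{\left(j \right)} = \left(-2 + j\right)^{2}$
$V = 24$ ($V = 4 \cdot 6 \sqrt{1} = 4 \cdot 6 \cdot 1 = 4 \cdot 6 = 24$)
$\left(V + K{\left(T{\left(b{\left(5 \right)} \right)} \right)}\right)^{2} = \left(24 + 8\right)^{2} = 32^{2} = 1024$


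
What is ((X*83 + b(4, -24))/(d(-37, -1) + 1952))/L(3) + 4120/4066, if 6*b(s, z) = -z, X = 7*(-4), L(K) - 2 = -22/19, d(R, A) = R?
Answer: -331203/778639 ≈ -0.42536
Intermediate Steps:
L(K) = 16/19 (L(K) = 2 - 22/19 = 16/19)
X = -28
b(s, z) = -z/6 (b(s, z) = (-z)/6 = -z/6)
((X*83 + b(4, -24))/(d(-37, -1) + 1952))/L(3) + 4120/4066 = ((-28*83 - ⅙*(-24))/(-37 + 1952))/(16/19) + 4120/4066 = ((-2324 + 4)/1915)*(19/16) + 4120*(1/4066) = -2320*1/1915*(19/16) + 2060/2033 = -464/383*19/16 + 2060/2033 = -551/383 + 2060/2033 = -331203/778639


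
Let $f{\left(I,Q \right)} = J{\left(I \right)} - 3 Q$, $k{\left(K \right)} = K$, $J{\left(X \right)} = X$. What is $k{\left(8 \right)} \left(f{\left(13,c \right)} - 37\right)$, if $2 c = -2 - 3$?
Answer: $-132$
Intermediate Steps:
$c = - \frac{5}{2}$ ($c = \frac{-2 - 3}{2} = \frac{1}{2} \left(-5\right) = - \frac{5}{2} \approx -2.5$)
$f{\left(I,Q \right)} = I - 3 Q$
$k{\left(8 \right)} \left(f{\left(13,c \right)} - 37\right) = 8 \left(\left(13 - - \frac{15}{2}\right) - 37\right) = 8 \left(\left(13 + \frac{15}{2}\right) - 37\right) = 8 \left(\frac{41}{2} - 37\right) = 8 \left(- \frac{33}{2}\right) = -132$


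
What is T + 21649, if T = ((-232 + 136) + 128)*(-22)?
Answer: 20945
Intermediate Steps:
T = -704 (T = (-96 + 128)*(-22) = 32*(-22) = -704)
T + 21649 = -704 + 21649 = 20945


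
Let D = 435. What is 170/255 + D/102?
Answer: 503/102 ≈ 4.9314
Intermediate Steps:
170/255 + D/102 = 170/255 + 435/102 = 170*(1/255) + 435*(1/102) = 2/3 + 145/34 = 503/102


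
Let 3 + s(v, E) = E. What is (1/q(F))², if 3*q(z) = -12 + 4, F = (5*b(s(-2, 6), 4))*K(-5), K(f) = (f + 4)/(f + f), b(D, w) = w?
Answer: 9/64 ≈ 0.14063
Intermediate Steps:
s(v, E) = -3 + E
K(f) = (4 + f)/(2*f) (K(f) = (4 + f)/((2*f)) = (4 + f)*(1/(2*f)) = (4 + f)/(2*f))
F = 2 (F = (5*4)*((½)*(4 - 5)/(-5)) = 20*((½)*(-⅕)*(-1)) = 20*(⅒) = 2)
q(z) = -8/3 (q(z) = (-12 + 4)/3 = (⅓)*(-8) = -8/3)
(1/q(F))² = (1/(-8/3))² = (-3/8)² = 9/64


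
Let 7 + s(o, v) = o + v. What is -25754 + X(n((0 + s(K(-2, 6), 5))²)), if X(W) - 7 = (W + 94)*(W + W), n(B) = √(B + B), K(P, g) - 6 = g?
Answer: -25347 + 1880*√2 ≈ -22688.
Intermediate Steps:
K(P, g) = 6 + g
s(o, v) = -7 + o + v (s(o, v) = -7 + (o + v) = -7 + o + v)
n(B) = √2*√B (n(B) = √(2*B) = √2*√B)
X(W) = 7 + 2*W*(94 + W) (X(W) = 7 + (W + 94)*(W + W) = 7 + (94 + W)*(2*W) = 7 + 2*W*(94 + W))
-25754 + X(n((0 + s(K(-2, 6), 5))²)) = -25754 + (7 + 2*(√2*√((0 + (-7 + (6 + 6) + 5))²))² + 188*(√2*√((0 + (-7 + (6 + 6) + 5))²))) = -25754 + (7 + 2*(√2*√((0 + (-7 + 12 + 5))²))² + 188*(√2*√((0 + (-7 + 12 + 5))²))) = -25754 + (7 + 2*(√2*√((0 + 10)²))² + 188*(√2*√((0 + 10)²))) = -25754 + (7 + 2*(√2*√(10²))² + 188*(√2*√(10²))) = -25754 + (7 + 2*(√2*√100)² + 188*(√2*√100)) = -25754 + (7 + 2*(√2*10)² + 188*(√2*10)) = -25754 + (7 + 2*(10*√2)² + 188*(10*√2)) = -25754 + (7 + 2*200 + 1880*√2) = -25754 + (7 + 400 + 1880*√2) = -25754 + (407 + 1880*√2) = -25347 + 1880*√2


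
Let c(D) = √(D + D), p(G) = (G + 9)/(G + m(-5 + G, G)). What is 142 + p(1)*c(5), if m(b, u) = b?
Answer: 142 - 10*√10/3 ≈ 131.46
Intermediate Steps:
p(G) = (9 + G)/(-5 + 2*G) (p(G) = (G + 9)/(G + (-5 + G)) = (9 + G)/(-5 + 2*G))
c(D) = √2*√D (c(D) = √(2*D) = √2*√D)
142 + p(1)*c(5) = 142 + ((9 + 1)/(-5 + 2*1))*(√2*√5) = 142 + (10/(-5 + 2))*√10 = 142 + (10/(-3))*√10 = 142 + (-⅓*10)*√10 = 142 - 10*√10/3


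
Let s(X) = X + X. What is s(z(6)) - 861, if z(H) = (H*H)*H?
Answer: -429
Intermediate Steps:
z(H) = H**3 (z(H) = H**2*H = H**3)
s(X) = 2*X
s(z(6)) - 861 = 2*6**3 - 861 = 2*216 - 861 = 432 - 861 = -429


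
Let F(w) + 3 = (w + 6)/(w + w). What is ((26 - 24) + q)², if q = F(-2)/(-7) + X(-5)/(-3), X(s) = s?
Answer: 7921/441 ≈ 17.961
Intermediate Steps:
F(w) = -3 + (6 + w)/(2*w) (F(w) = -3 + (w + 6)/(w + w) = -3 + (6 + w)/((2*w)) = -3 + (6 + w)*(1/(2*w)) = -3 + (6 + w)/(2*w))
q = 47/21 (q = (-5/2 + 3/(-2))/(-7) - 5/(-3) = (-5/2 + 3*(-½))*(-⅐) - 5*(-⅓) = (-5/2 - 3/2)*(-⅐) + 5/3 = -4*(-⅐) + 5/3 = 4/7 + 5/3 = 47/21 ≈ 2.2381)
((26 - 24) + q)² = ((26 - 24) + 47/21)² = (2 + 47/21)² = (89/21)² = 7921/441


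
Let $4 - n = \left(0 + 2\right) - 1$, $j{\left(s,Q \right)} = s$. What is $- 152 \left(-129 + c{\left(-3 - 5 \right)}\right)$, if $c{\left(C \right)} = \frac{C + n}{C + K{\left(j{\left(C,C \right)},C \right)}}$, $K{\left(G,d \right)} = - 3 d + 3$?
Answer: $19648$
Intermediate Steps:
$K{\left(G,d \right)} = 3 - 3 d$
$n = 3$ ($n = 4 - \left(\left(0 + 2\right) - 1\right) = 4 - \left(2 - 1\right) = 4 - 1 = 3$)
$c{\left(C \right)} = \frac{3 + C}{3 - 2 C}$ ($c{\left(C \right)} = \frac{C + 3}{C - \left(-3 + 3 C\right)} = \frac{3 + C}{3 - 2 C}$)
$- 152 \left(-129 + c{\left(-3 - 5 \right)}\right) = - 152 \left(-129 + \frac{-3 - \left(-3 - 5\right)}{-3 + 2 \left(-3 - 5\right)}\right) = - 152 \left(-129 + \frac{-3 - -8}{-3 + 2 \left(-8\right)}\right) = - 152 \left(-129 + \frac{-3 + 8}{-3 - 16}\right) = - 152 \left(-129 + \frac{1}{-19} \cdot 5\right) = - 152 \left(-129 - \frac{5}{19}\right) = \left(-152\right) \left(- \frac{2456}{19}\right) = 19648$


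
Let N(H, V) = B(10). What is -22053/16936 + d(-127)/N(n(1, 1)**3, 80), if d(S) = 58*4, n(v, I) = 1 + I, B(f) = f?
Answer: 1854311/84680 ≈ 21.898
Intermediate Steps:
N(H, V) = 10
d(S) = 232
-22053/16936 + d(-127)/N(n(1, 1)**3, 80) = -22053/16936 + 232/10 = -22053*1/16936 + 232*(1/10) = -22053/16936 + 116/5 = 1854311/84680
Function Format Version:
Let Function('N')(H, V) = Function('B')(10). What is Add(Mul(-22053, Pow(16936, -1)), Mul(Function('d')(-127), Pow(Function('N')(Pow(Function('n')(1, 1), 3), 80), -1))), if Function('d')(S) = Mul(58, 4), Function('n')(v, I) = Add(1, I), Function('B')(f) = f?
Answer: Rational(1854311, 84680) ≈ 21.898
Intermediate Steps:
Function('N')(H, V) = 10
Function('d')(S) = 232
Add(Mul(-22053, Pow(16936, -1)), Mul(Function('d')(-127), Pow(Function('N')(Pow(Function('n')(1, 1), 3), 80), -1))) = Add(Mul(-22053, Pow(16936, -1)), Mul(232, Pow(10, -1))) = Add(Mul(-22053, Rational(1, 16936)), Mul(232, Rational(1, 10))) = Add(Rational(-22053, 16936), Rational(116, 5)) = Rational(1854311, 84680)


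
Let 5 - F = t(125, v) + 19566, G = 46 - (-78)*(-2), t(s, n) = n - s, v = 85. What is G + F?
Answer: -19631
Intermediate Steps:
G = -110 (G = 46 - 26*6 = 46 - 156 = -110)
F = -19521 (F = 5 - ((85 - 1*125) + 19566) = 5 - ((85 - 125) + 19566) = 5 - (-40 + 19566) = 5 - 1*19526 = 5 - 19526 = -19521)
G + F = -110 - 19521 = -19631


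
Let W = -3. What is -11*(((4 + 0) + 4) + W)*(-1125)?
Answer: 61875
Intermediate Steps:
-11*(((4 + 0) + 4) + W)*(-1125) = -11*(((4 + 0) + 4) - 3)*(-1125) = -11*((4 + 4) - 3)*(-1125) = -11*(8 - 3)*(-1125) = -11*5*(-1125) = -55*(-1125) = 61875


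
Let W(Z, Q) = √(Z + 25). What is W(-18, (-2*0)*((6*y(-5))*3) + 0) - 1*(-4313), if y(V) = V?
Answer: 4313 + √7 ≈ 4315.6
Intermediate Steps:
W(Z, Q) = √(25 + Z)
W(-18, (-2*0)*((6*y(-5))*3) + 0) - 1*(-4313) = √(25 - 18) - 1*(-4313) = √7 + 4313 = 4313 + √7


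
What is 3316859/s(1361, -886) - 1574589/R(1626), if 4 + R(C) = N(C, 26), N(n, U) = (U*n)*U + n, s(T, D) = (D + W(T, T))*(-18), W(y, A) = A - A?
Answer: 1813040104055/8777763252 ≈ 206.55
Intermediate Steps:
W(y, A) = 0
s(T, D) = -18*D (s(T, D) = (D + 0)*(-18) = D*(-18) = -18*D)
N(n, U) = n + n*U**2 (N(n, U) = n*U**2 + n = n + n*U**2)
R(C) = -4 + 677*C (R(C) = -4 + C*(1 + 26**2) = -4 + C*(1 + 676) = -4 + C*677 = -4 + 677*C)
3316859/s(1361, -886) - 1574589/R(1626) = 3316859/((-18*(-886))) - 1574589/(-4 + 677*1626) = 3316859/15948 - 1574589/(-4 + 1100802) = 3316859*(1/15948) - 1574589/1100798 = 3316859/15948 - 1574589*1/1100798 = 3316859/15948 - 1574589/1100798 = 1813040104055/8777763252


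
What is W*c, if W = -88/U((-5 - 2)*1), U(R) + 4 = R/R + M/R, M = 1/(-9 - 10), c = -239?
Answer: -1398628/199 ≈ -7028.3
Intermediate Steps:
M = -1/19 (M = 1/(-19) = -1/19 ≈ -0.052632)
U(R) = -3 - 1/(19*R) (U(R) = -4 + (R/R - 1/(19*R)) = -4 + (1 - 1/(19*R)) = -3 - 1/(19*R))
W = 5852/199 (W = -88/(-3 - 1/(19*(-5 - 2))) = -88/(-3 - 1/(19*((-7*1)))) = -88/(-3 - 1/19/(-7)) = -88/(-3 - 1/19*(-⅐)) = -88/(-3 + 1/133) = -88/(-398/133) = -88*(-133/398) = 5852/199 ≈ 29.407)
W*c = (5852/199)*(-239) = -1398628/199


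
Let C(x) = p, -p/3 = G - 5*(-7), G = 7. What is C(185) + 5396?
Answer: 5270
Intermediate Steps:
p = -126 (p = -3*(7 - 5*(-7)) = -3*(7 + 35) = -3*42 = -126)
C(x) = -126
C(185) + 5396 = -126 + 5396 = 5270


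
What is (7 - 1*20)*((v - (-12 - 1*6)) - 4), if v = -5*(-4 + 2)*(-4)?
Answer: 338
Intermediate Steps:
v = -40 (v = -5*(-2)*(-4) = 10*(-4) = -40)
(7 - 1*20)*((v - (-12 - 1*6)) - 4) = (7 - 1*20)*((-40 - (-12 - 1*6)) - 4) = (7 - 20)*((-40 - (-12 - 6)) - 4) = -13*((-40 - 1*(-18)) - 4) = -13*((-40 + 18) - 4) = -13*(-22 - 4) = -13*(-26) = 338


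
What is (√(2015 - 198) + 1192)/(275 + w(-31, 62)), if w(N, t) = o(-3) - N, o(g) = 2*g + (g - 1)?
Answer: 149/37 + √1817/296 ≈ 4.1710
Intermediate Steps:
o(g) = -1 + 3*g (o(g) = 2*g + (-1 + g) = -1 + 3*g)
w(N, t) = -10 - N (w(N, t) = (-1 + 3*(-3)) - N = (-1 - 9) - N = -10 - N)
(√(2015 - 198) + 1192)/(275 + w(-31, 62)) = (√(2015 - 198) + 1192)/(275 + (-10 - 1*(-31))) = (√1817 + 1192)/(275 + (-10 + 31)) = (1192 + √1817)/(275 + 21) = (1192 + √1817)/296 = (1192 + √1817)*(1/296) = 149/37 + √1817/296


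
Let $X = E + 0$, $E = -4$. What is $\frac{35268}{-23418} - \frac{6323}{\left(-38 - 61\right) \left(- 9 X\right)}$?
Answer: $\frac{1243159}{4636764} \approx 0.26811$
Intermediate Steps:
$X = -4$ ($X = -4 + 0 = -4$)
$\frac{35268}{-23418} - \frac{6323}{\left(-38 - 61\right) \left(- 9 X\right)} = \frac{35268}{-23418} - \frac{6323}{\left(-38 - 61\right) \left(\left(-9\right) \left(-4\right)\right)} = 35268 \left(- \frac{1}{23418}\right) - \frac{6323}{\left(-99\right) 36} = - \frac{5878}{3903} - \frac{6323}{-3564} = - \frac{5878}{3903} - - \frac{6323}{3564} = - \frac{5878}{3903} + \frac{6323}{3564} = \frac{1243159}{4636764}$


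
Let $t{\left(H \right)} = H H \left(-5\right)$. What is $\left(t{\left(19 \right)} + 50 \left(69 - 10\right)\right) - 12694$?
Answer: $-11549$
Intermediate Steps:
$t{\left(H \right)} = - 5 H^{2}$ ($t{\left(H \right)} = H^{2} \left(-5\right) = - 5 H^{2}$)
$\left(t{\left(19 \right)} + 50 \left(69 - 10\right)\right) - 12694 = \left(- 5 \cdot 19^{2} + 50 \left(69 - 10\right)\right) - 12694 = \left(\left(-5\right) 361 + 50 \cdot 59\right) - 12694 = \left(-1805 + 2950\right) - 12694 = 1145 - 12694 = -11549$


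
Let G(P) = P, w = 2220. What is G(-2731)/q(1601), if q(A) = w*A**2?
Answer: -2731/5690306220 ≈ -4.7994e-7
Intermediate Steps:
q(A) = 2220*A**2
G(-2731)/q(1601) = -2731/(2220*1601**2) = -2731/(2220*2563201) = -2731/5690306220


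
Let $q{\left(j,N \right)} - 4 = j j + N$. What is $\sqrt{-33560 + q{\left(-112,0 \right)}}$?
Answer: $2 i \sqrt{5253} \approx 144.96 i$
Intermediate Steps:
$q{\left(j,N \right)} = 4 + N + j^{2}$ ($q{\left(j,N \right)} = 4 + \left(j j + N\right) = 4 + \left(j^{2} + N\right) = 4 + \left(N + j^{2}\right) = 4 + N + j^{2}$)
$\sqrt{-33560 + q{\left(-112,0 \right)}} = \sqrt{-33560 + \left(4 + 0 + \left(-112\right)^{2}\right)} = \sqrt{-33560 + \left(4 + 0 + 12544\right)} = \sqrt{-33560 + 12548} = \sqrt{-21012} = 2 i \sqrt{5253}$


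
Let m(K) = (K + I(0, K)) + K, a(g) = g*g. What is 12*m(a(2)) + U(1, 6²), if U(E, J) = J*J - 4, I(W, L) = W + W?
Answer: 1388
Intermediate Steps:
I(W, L) = 2*W
a(g) = g²
U(E, J) = -4 + J² (U(E, J) = J² - 4 = -4 + J²)
m(K) = 2*K (m(K) = (K + 2*0) + K = (K + 0) + K = K + K = 2*K)
12*m(a(2)) + U(1, 6²) = 12*(2*2²) + (-4 + (6²)²) = 12*(2*4) + (-4 + 36²) = 12*8 + (-4 + 1296) = 96 + 1292 = 1388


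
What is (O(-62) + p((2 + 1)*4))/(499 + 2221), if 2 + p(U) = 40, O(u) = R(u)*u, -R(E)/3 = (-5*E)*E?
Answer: -1787441/1360 ≈ -1314.3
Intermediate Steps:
R(E) = 15*E² (R(E) = -3*(-5*E)*E = -(-15)*E² = 15*E²)
O(u) = 15*u³ (O(u) = (15*u²)*u = 15*u³)
p(U) = 38 (p(U) = -2 + 40 = 38)
(O(-62) + p((2 + 1)*4))/(499 + 2221) = (15*(-62)³ + 38)/(499 + 2221) = (15*(-238328) + 38)/2720 = (-3574920 + 38)*(1/2720) = -3574882*1/2720 = -1787441/1360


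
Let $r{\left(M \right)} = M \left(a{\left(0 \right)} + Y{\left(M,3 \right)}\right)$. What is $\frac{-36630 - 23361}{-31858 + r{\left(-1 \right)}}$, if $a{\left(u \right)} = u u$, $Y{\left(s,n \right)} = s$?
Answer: $\frac{19997}{10619} \approx 1.8831$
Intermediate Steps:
$a{\left(u \right)} = u^{2}$
$r{\left(M \right)} = M^{2}$ ($r{\left(M \right)} = M \left(0^{2} + M\right) = M \left(0 + M\right) = M M = M^{2}$)
$\frac{-36630 - 23361}{-31858 + r{\left(-1 \right)}} = \frac{-36630 - 23361}{-31858 + \left(-1\right)^{2}} = - \frac{59991}{-31858 + 1} = - \frac{59991}{-31857} = \left(-59991\right) \left(- \frac{1}{31857}\right) = \frac{19997}{10619}$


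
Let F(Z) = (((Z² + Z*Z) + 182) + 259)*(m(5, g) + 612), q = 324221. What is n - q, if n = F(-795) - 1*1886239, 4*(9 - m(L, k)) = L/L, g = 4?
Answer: 3130889313/4 ≈ 7.8272e+8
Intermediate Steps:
m(L, k) = 35/4 (m(L, k) = 9 - L/(4*L) = 9 - ¼*1 = 9 - ¼ = 35/4)
F(Z) = 1095003/4 + 2483*Z²/2 (F(Z) = (((Z² + Z*Z) + 182) + 259)*(35/4 + 612) = (((Z² + Z²) + 182) + 259)*(2483/4) = ((2*Z² + 182) + 259)*(2483/4) = ((182 + 2*Z²) + 259)*(2483/4) = (441 + 2*Z²)*(2483/4) = 1095003/4 + 2483*Z²/2)
n = 3132186197/4 (n = (1095003/4 + (2483/2)*(-795)²) - 1*1886239 = (1095003/4 + (2483/2)*632025) - 1886239 = (1095003/4 + 1569318075/2) - 1886239 = 3139731153/4 - 1886239 = 3132186197/4 ≈ 7.8305e+8)
n - q = 3132186197/4 - 1*324221 = 3132186197/4 - 324221 = 3130889313/4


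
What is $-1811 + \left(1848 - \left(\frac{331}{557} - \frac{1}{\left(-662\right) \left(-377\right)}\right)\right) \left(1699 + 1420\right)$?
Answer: $\frac{800747665685515}{139012718} \approx 5.7602 \cdot 10^{6}$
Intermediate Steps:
$-1811 + \left(1848 - \left(\frac{331}{557} - \frac{1}{\left(-662\right) \left(-377\right)}\right)\right) \left(1699 + 1420\right) = -1811 + \left(1848 - \frac{82608437}{139012718}\right) 3119 = -1811 + \frac{256812894427}{139012718} \cdot 3119 = -1811 + \frac{800999417717813}{139012718} = \frac{800747665685515}{139012718}$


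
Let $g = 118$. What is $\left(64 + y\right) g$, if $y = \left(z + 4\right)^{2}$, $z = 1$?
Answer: $10502$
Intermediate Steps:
$y = 25$ ($y = \left(1 + 4\right)^{2} = 5^{2} = 25$)
$\left(64 + y\right) g = \left(64 + 25\right) 118 = 89 \cdot 118 = 10502$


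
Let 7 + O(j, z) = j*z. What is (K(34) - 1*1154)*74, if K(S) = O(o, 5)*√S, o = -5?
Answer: -85396 - 2368*√34 ≈ -99204.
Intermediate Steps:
O(j, z) = -7 + j*z
K(S) = -32*√S (K(S) = (-7 - 5*5)*√S = (-7 - 25)*√S = -32*√S)
(K(34) - 1*1154)*74 = (-32*√34 - 1*1154)*74 = (-32*√34 - 1154)*74 = (-1154 - 32*√34)*74 = -85396 - 2368*√34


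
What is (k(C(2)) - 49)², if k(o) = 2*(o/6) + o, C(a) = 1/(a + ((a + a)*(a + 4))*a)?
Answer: 13490929/5625 ≈ 2398.4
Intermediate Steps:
C(a) = 1/(a + 2*a²*(4 + a)) (C(a) = 1/(a + ((2*a)*(4 + a))*a) = 1/(a + (2*a*(4 + a))*a) = 1/(a + 2*a²*(4 + a)))
k(o) = 4*o/3 (k(o) = 2*(o*(⅙)) + o = 2*(o/6) + o = o/3 + o = 4*o/3)
(k(C(2)) - 49)² = (4*(1/(2*(1 + 2*2² + 8*2)))/3 - 49)² = (4*(1/(2*(1 + 2*4 + 16)))/3 - 49)² = (4*(1/(2*(1 + 8 + 16)))/3 - 49)² = (4*((½)/25)/3 - 49)² = (4*((½)*(1/25))/3 - 49)² = ((4/3)*(1/50) - 49)² = (2/75 - 49)² = (-3673/75)² = 13490929/5625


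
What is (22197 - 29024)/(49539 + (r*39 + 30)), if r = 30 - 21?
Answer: -6827/49920 ≈ -0.13676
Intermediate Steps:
r = 9
(22197 - 29024)/(49539 + (r*39 + 30)) = (22197 - 29024)/(49539 + (9*39 + 30)) = -6827/(49539 + (351 + 30)) = -6827/(49539 + 381) = -6827/49920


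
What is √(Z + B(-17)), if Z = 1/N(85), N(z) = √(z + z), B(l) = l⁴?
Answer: √(2413756900 + 170*√170)/170 ≈ 289.00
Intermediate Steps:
N(z) = √2*√z (N(z) = √(2*z) = √2*√z)
Z = √170/170 (Z = 1/(√2*√85) = 1/(√170) = √170/170 ≈ 0.076697)
√(Z + B(-17)) = √(√170/170 + (-17)⁴) = √(√170/170 + 83521) = √(83521 + √170/170)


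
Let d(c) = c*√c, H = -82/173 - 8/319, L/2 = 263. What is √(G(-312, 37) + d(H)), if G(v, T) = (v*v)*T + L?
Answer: √(10971042682000126 - 27542*I*√1519960354)/55187 ≈ 1898.0 - 9.288e-5*I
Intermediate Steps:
L = 526 (L = 2*263 = 526)
G(v, T) = 526 + T*v² (G(v, T) = (v*v)*T + 526 = v²*T + 526 = T*v² + 526 = 526 + T*v²)
H = -27542/55187 (H = -82*1/173 - 8*1/319 = -82/173 - 8/319 = -27542/55187 ≈ -0.49907)
d(c) = c^(3/2)
√(G(-312, 37) + d(H)) = √((526 + 37*(-312)²) + (-27542/55187)^(3/2)) = √((526 + 37*97344) - 27542*I*√1519960354/3045604969) = √((526 + 3601728) - 27542*I*√1519960354/3045604969) = √(3602254 - 27542*I*√1519960354/3045604969)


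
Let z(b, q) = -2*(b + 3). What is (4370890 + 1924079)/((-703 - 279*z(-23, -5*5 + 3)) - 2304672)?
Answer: -6294969/2316535 ≈ -2.7174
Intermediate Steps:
z(b, q) = -6 - 2*b (z(b, q) = -2*(3 + b) = -6 - 2*b)
(4370890 + 1924079)/((-703 - 279*z(-23, -5*5 + 3)) - 2304672) = (4370890 + 1924079)/((-703 - 279*(-6 - 2*(-23))) - 2304672) = 6294969/((-703 - 279*(-6 + 46)) - 2304672) = 6294969/((-703 - 279*40) - 2304672) = 6294969/((-703 - 11160) - 2304672) = 6294969/(-11863 - 2304672) = 6294969/(-2316535) = 6294969*(-1/2316535) = -6294969/2316535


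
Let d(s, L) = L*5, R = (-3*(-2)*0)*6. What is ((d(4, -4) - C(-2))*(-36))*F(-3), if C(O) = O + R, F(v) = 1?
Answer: 648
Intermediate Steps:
R = 0 (R = (6*0)*6 = 0*6 = 0)
d(s, L) = 5*L
C(O) = O (C(O) = O + 0 = O)
((d(4, -4) - C(-2))*(-36))*F(-3) = ((5*(-4) - 1*(-2))*(-36))*1 = ((-20 + 2)*(-36))*1 = -18*(-36)*1 = 648*1 = 648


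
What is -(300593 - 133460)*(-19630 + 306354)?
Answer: -47921042292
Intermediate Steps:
-(300593 - 133460)*(-19630 + 306354) = -167133*286724 = -1*47921042292 = -47921042292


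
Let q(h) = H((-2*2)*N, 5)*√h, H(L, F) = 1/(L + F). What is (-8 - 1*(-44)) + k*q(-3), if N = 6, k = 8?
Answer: 36 - 8*I*√3/19 ≈ 36.0 - 0.72928*I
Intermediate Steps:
H(L, F) = 1/(F + L)
q(h) = -√h/19 (q(h) = √h/(5 - 2*2*6) = √h/(5 - 4*6) = √h/(5 - 24) = √h/(-19) = -√h/19)
(-8 - 1*(-44)) + k*q(-3) = (-8 - 1*(-44)) + 8*(-I*√3/19) = (-8 + 44) + 8*(-I*√3/19) = 36 + 8*(-I*√3/19) = 36 - 8*I*√3/19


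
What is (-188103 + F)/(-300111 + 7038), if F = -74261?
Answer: 2452/2739 ≈ 0.89522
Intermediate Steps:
(-188103 + F)/(-300111 + 7038) = (-188103 - 74261)/(-300111 + 7038) = -262364/(-293073) = -262364*(-1/293073) = 2452/2739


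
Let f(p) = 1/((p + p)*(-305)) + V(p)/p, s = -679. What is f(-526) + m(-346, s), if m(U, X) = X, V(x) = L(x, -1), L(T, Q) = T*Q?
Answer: -218184799/320860 ≈ -680.00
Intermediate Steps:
L(T, Q) = Q*T
V(x) = -x
f(p) = -1 - 1/(610*p) (f(p) = 1/((p + p)*(-305)) + (-p)/p = -1/305/(2*p) - 1 = (1/(2*p))*(-1/305) - 1 = -1/(610*p) - 1 = -1 - 1/(610*p))
f(-526) + m(-346, s) = (-1/610 - 1*(-526))/(-526) - 679 = -(-1/610 + 526)/526 - 679 = -1/526*320859/610 - 679 = -320859/320860 - 679 = -218184799/320860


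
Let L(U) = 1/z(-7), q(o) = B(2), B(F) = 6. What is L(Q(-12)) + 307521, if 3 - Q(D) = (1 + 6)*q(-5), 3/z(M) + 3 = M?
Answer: 922553/3 ≈ 3.0752e+5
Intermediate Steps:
q(o) = 6
z(M) = 3/(-3 + M)
Q(D) = -39 (Q(D) = 3 - (1 + 6)*6 = 3 - 7*6 = 3 - 1*42 = 3 - 42 = -39)
L(U) = -10/3 (L(U) = 1/(3/(-3 - 7)) = 1/(3/(-10)) = 1/(3*(-⅒)) = 1/(-3/10) = -10/3)
L(Q(-12)) + 307521 = -10/3 + 307521 = 922553/3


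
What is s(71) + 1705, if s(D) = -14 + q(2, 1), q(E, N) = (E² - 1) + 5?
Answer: 1699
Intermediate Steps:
q(E, N) = 4 + E² (q(E, N) = (-1 + E²) + 5 = 4 + E²)
s(D) = -6 (s(D) = -14 + (4 + 2²) = -14 + (4 + 4) = -14 + 8 = -6)
s(71) + 1705 = -6 + 1705 = 1699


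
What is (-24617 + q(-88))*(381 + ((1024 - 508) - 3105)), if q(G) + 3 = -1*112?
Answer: 54608256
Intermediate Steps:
q(G) = -115 (q(G) = -3 - 1*112 = -3 - 112 = -115)
(-24617 + q(-88))*(381 + ((1024 - 508) - 3105)) = (-24617 - 115)*(381 + ((1024 - 508) - 3105)) = -24732*(381 + (516 - 3105)) = -24732*(381 - 2589) = -24732*(-2208) = 54608256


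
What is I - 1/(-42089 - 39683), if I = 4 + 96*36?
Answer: 282931121/81772 ≈ 3460.0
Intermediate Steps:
I = 3460 (I = 4 + 3456 = 3460)
I - 1/(-42089 - 39683) = 3460 - 1/(-42089 - 39683) = 3460 - 1/(-81772) = 3460 - 1*(-1/81772) = 3460 + 1/81772 = 282931121/81772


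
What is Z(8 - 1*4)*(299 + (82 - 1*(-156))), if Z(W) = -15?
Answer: -8055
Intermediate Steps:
Z(8 - 1*4)*(299 + (82 - 1*(-156))) = -15*(299 + (82 - 1*(-156))) = -15*(299 + (82 + 156)) = -15*(299 + 238) = -15*537 = -8055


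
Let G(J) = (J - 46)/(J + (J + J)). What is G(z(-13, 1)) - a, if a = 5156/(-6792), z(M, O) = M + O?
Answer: 6037/2547 ≈ 2.3702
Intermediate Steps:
a = -1289/1698 (a = 5156*(-1/6792) = -1289/1698 ≈ -0.75913)
G(J) = (-46 + J)/(3*J) (G(J) = (-46 + J)/(J + 2*J) = (-46 + J)/((3*J)) = (-46 + J)*(1/(3*J)) = (-46 + J)/(3*J))
G(z(-13, 1)) - a = (-46 + (-13 + 1))/(3*(-13 + 1)) - 1*(-1289/1698) = (⅓)*(-46 - 12)/(-12) + 1289/1698 = (⅓)*(-1/12)*(-58) + 1289/1698 = 29/18 + 1289/1698 = 6037/2547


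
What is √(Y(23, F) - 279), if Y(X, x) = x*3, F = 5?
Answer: 2*I*√66 ≈ 16.248*I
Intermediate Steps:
Y(X, x) = 3*x
√(Y(23, F) - 279) = √(3*5 - 279) = √(15 - 279) = √(-264) = 2*I*√66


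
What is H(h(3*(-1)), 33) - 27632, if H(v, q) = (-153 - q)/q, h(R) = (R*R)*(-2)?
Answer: -304014/11 ≈ -27638.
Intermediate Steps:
h(R) = -2*R² (h(R) = R²*(-2) = -2*R²)
H(v, q) = (-153 - q)/q
H(h(3*(-1)), 33) - 27632 = (-153 - 1*33)/33 - 27632 = (-153 - 33)/33 - 27632 = (1/33)*(-186) - 27632 = -62/11 - 27632 = -304014/11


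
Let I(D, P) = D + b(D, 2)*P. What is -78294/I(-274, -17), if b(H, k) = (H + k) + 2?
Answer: -39147/2158 ≈ -18.140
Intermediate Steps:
b(H, k) = 2 + H + k
I(D, P) = D + P*(4 + D) (I(D, P) = D + (2 + D + 2)*P = D + (4 + D)*P = D + P*(4 + D))
-78294/I(-274, -17) = -78294/(-274 - 17*(4 - 274)) = -78294/(-274 - 17*(-270)) = -78294/(-274 + 4590) = -78294/4316 = -78294*1/4316 = -39147/2158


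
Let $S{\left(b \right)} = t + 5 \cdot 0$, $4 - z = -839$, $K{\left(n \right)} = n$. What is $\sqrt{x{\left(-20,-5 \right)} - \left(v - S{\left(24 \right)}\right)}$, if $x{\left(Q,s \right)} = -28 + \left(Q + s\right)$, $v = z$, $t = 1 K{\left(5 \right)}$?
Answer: $9 i \sqrt{11} \approx 29.85 i$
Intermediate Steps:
$z = 843$ ($z = 4 - -839 = 4 + 839 = 843$)
$t = 5$ ($t = 1 \cdot 5 = 5$)
$v = 843$
$S{\left(b \right)} = 5$ ($S{\left(b \right)} = 5 + 5 \cdot 0 = 5 + 0 = 5$)
$x{\left(Q,s \right)} = -28 + Q + s$
$\sqrt{x{\left(-20,-5 \right)} - \left(v - S{\left(24 \right)}\right)} = \sqrt{\left(-28 - 20 - 5\right) + \left(5 - 843\right)} = \sqrt{-53 + \left(5 - 843\right)} = \sqrt{-53 - 838} = \sqrt{-891} = 9 i \sqrt{11}$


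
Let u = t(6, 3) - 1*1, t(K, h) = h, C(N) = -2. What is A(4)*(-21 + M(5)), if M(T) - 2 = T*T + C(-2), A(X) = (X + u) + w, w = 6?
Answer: 48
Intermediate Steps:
u = 2 (u = 3 - 1*1 = 3 - 1 = 2)
A(X) = 8 + X (A(X) = (X + 2) + 6 = (2 + X) + 6 = 8 + X)
M(T) = T² (M(T) = 2 + (T*T - 2) = 2 + (T² - 2) = 2 + (-2 + T²) = T²)
A(4)*(-21 + M(5)) = (8 + 4)*(-21 + 5²) = 12*(-21 + 25) = 12*4 = 48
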